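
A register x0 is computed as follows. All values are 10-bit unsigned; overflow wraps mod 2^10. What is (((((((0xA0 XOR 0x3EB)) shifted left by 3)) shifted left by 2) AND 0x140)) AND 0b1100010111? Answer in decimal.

256

0xA0 = 0010100000
0x3EB = 1111101011
→ XOR → 1101001011 = 843
→ shifted left by 3 (mod 2^10) → 1001011000 = 600
→ shifted left by 2 (mod 2^10) → 0101100000 = 352
0x140 = 0101000000
→ AND → 0101000000 = 320
0b1100010111 = 1100010111
→ AND → 0100000000 = 256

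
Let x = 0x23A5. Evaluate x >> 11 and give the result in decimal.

4

0x23A5 = 10001110100101
shift right by 11 → 00000000000100 = 4
(equivalently, floor(9125 / 2048))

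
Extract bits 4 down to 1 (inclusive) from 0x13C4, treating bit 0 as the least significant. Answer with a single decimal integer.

v = 001001111000100
Shift right by 1: 00100111100010
Mask low 4 bits: 0010 = 2

2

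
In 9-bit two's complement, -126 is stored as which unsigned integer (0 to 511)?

386

126 in 9 bits: 001111110
Invert: 110000001
Add 1:  110000010 = 386
(Check: 2^9 - 126 = 512 - 126 = 386.)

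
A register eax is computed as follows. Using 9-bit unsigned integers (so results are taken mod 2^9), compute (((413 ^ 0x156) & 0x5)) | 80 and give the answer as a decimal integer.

413 = 110011101
0x156 = 101010110
→ ^ → 011001011 = 203
0x5 = 000000101
→ & → 000000001 = 1
80 = 001010000
→ | → 001010001 = 81

81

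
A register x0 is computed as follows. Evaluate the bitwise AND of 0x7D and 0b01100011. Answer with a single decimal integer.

97

0x7D = 1111101
b = 1100011
AND → 1100001 = 97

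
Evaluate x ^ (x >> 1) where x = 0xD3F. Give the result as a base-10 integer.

2976

x = 110100111111 = 3391
x>>1 = 011010011111
XOR  = 101110100000 = 2976
(x ^ (x >> 1) gives the standard binary-reflected Gray code of x.)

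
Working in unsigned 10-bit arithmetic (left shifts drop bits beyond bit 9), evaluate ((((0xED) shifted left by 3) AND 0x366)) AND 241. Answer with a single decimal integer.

96

0xED = 0011101101
→ shifted left by 3 (mod 2^10) → 1101101000 = 872
0x366 = 1101100110
→ AND → 1101100000 = 864
241 = 0011110001
→ AND → 0001100000 = 96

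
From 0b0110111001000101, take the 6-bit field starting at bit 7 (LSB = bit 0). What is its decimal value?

28

v = 0110111001000101
Shift right by 7: 011011100
Mask low 6 bits: 011100 = 28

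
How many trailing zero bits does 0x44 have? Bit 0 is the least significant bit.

0x44 = 1000100
Trailing zeros: 2, so the lowest set bit is bit 2 (value 4).

2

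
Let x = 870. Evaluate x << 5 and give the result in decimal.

27840

870 = 000001101100110
shift left by 5 → 110110011000000 = 27840
(equivalently, 870 × 2^5 = 870 × 32)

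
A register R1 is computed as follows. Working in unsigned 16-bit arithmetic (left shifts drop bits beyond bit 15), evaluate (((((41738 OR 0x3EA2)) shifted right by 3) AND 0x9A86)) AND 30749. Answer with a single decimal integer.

41738 = 1010001100001010
0x3EA2 = 0011111010100010
→ OR → 1011111110101010 = 49066
→ shifted right by 3 → 0001011111110101 = 6133
0x9A86 = 1001101010000110
→ AND → 0001001010000100 = 4740
30749 = 0111100000011101
→ AND → 0001000000000100 = 4100

4100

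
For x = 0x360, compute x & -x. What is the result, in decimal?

32

x = 1101100000 = 864
-x (two's complement) = …0010100000
AND   = 0000100000 = 32
(x & -x isolates the lowest set bit of x.)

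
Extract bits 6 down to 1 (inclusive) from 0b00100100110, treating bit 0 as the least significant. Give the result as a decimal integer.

v = 00100100110
Shift right by 1: 0010010011
Mask low 6 bits: 010011 = 19

19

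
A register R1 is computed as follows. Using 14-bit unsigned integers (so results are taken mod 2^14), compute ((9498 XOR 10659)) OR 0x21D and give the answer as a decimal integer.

9498 = 10010100011010
10659 = 10100110100011
→ XOR → 00110010111001 = 3257
0x21D = 00001000011101
→ OR → 00111010111101 = 3773

3773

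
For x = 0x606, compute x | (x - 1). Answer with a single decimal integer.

x = 11000000110 = 1542
x - 1 = 11000000101
OR    = 11000000111 = 1543
(x | (x - 1) sets all bits below the lowest set bit.)

1543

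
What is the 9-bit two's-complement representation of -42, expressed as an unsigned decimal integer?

470

42 in 9 bits: 000101010
Invert: 111010101
Add 1:  111010110 = 470
(Check: 2^9 - 42 = 512 - 42 = 470.)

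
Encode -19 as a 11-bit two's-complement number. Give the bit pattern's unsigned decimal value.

2029

19 in 11 bits: 00000010011
Invert: 11111101100
Add 1:  11111101101 = 2029
(Check: 2^11 - 19 = 2048 - 19 = 2029.)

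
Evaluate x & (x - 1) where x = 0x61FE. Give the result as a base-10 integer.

25084

x = 110000111111110 = 25086
x - 1 = 110000111111101
AND   = 110000111111100 = 25084
(x & (x - 1) clears the lowest set bit of x.)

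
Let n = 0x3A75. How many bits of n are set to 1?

9

0x3A75 = 11101001110101
Count the 1s: 1 + 1 + 1 + 1 + 1 + 1 + 1 + 1 + 1 = 9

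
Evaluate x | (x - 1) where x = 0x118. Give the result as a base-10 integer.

287

x = 100011000 = 280
x - 1 = 100010111
OR    = 100011111 = 287
(x | (x - 1) sets all bits below the lowest set bit.)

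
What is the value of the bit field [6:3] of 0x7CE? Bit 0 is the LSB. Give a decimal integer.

v = 011111001110
Shift right by 3: 011111001
Mask low 4 bits: 1001 = 9

9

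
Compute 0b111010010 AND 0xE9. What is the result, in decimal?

a = 111010010
0xE9 = 011101001
AND → 011000000 = 192

192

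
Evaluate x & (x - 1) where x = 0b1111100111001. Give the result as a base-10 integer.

x = 1111100111001 = 7993
x - 1 = 1111100111000
AND   = 1111100111000 = 7992
(x & (x - 1) clears the lowest set bit of x.)

7992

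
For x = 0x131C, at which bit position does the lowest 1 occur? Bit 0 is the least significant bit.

2

0x131C = 1001100011100
Trailing zeros: 2, so the lowest set bit is bit 2 (value 4).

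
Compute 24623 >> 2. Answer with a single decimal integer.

6155

24623 = 110000000101111
shift right by 2 → 001100000001011 = 6155
(equivalently, floor(24623 / 4))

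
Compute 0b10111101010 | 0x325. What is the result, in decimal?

a = 10111101010
0x325 = 01100100101
 OR → 11111101111 = 2031

2031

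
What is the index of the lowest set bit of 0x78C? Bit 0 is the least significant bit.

0x78C = 11110001100
Trailing zeros: 2, so the lowest set bit is bit 2 (value 4).

2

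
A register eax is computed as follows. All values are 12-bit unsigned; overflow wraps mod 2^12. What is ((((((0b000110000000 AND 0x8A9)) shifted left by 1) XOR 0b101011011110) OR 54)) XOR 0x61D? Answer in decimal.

0b000110000000 = 000110000000
0x8A9 = 100010101001
→ AND → 000010000000 = 128
→ shifted left by 1 (mod 2^12) → 000100000000 = 256
0b101011011110 = 101011011110
→ XOR → 101111011110 = 3038
54 = 000000110110
→ OR → 101111111110 = 3070
0x61D = 011000011101
→ XOR → 110111100011 = 3555

3555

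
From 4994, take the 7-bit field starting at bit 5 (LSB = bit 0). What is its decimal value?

v = 1001110000010
Shift right by 5: 10011100
Mask low 7 bits: 0011100 = 28

28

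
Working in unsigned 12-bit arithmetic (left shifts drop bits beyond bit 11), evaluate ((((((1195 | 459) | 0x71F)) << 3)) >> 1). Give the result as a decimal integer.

1195 = 010010101011
459 = 000111001011
→ | → 010111101011 = 1515
0x71F = 011100011111
→ | → 011111111111 = 2047
→ << 3 (mod 2^12) → 111111111000 = 4088
→ >> 1 → 011111111100 = 2044

2044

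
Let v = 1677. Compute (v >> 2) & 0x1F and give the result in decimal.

3

v = 11010001101
Shift right by 2: 110100011
Mask low 5 bits: 00011 = 3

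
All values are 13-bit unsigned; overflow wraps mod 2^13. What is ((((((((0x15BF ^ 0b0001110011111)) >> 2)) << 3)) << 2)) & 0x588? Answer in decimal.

256

0x15BF = 1010110111111
0b0001110011111 = 0001110011111
→ ^ → 1011000100000 = 5664
→ >> 2 → 0010110001000 = 1416
→ << 3 (mod 2^13) → 0110001000000 = 3136
→ << 2 (mod 2^13) → 1000100000000 = 4352
0x588 = 0010110001000
→ & → 0000100000000 = 256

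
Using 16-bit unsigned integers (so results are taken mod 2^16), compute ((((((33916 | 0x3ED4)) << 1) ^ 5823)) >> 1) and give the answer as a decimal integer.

33916 = 1000010001111100
0x3ED4 = 0011111011010100
→ | → 1011111011111100 = 48892
→ << 1 (mod 2^16) → 0111110111111000 = 32248
5823 = 0001011010111111
→ ^ → 0110101101000111 = 27463
→ >> 1 → 0011010110100011 = 13731

13731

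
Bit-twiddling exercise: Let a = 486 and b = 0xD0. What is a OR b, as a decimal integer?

486 = 111100110
0xD0 = 011010000
 OR → 111110110 = 502

502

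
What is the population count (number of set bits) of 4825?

7

4825 = 1001011011001
Count the 1s: 1 + 1 + 1 + 1 + 1 + 1 + 1 = 7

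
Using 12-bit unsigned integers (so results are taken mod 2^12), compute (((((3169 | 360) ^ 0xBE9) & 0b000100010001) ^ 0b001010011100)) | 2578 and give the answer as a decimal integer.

2718

3169 = 110001100001
360 = 000101101000
→ | → 110101101001 = 3433
0xBE9 = 101111101001
→ ^ → 011010000000 = 1664
0b000100010001 = 000100010001
→ & → 000000000000 = 0
0b001010011100 = 001010011100
→ ^ → 001010011100 = 668
2578 = 101000010010
→ | → 101010011110 = 2718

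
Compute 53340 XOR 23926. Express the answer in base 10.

53340 = 1101000001011100
23926 = 0101110101110110
XOR → 1000110100101010 = 36138

36138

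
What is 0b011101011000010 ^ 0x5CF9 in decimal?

a = 011101011000010
0x5CF9 = 101110011111001
XOR → 110011000111011 = 26171

26171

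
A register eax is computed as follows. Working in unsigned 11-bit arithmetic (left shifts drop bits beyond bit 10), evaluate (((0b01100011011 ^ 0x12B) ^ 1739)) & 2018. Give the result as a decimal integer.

0b01100011011 = 01100011011
0x12B = 00100101011
→ ^ → 01000110000 = 560
1739 = 11011001011
→ ^ → 10011111011 = 1275
2018 = 11111100010
→ & → 10011100010 = 1250

1250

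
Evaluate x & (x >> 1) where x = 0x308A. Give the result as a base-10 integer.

4096

x = 11000010001010 = 12426
x>>1 = 01100001000101
AND  = 01000000000000 = 4096
(x & (x >> 1) has a 1 wherever x has two consecutive 1 bits.)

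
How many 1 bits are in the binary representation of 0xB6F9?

0xB6F9 = 1011011011111001
Count the 1s: 1 + 1 + 1 + 1 + 1 + 1 + 1 + 1 + 1 + 1 + 1 = 11

11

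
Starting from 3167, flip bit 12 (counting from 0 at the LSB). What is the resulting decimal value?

x = 0110001011111
bit 12 is currently 0; toggle it via x ^ (1 << 12) = x ^ 4096
→ 1110001011111 = 7263

7263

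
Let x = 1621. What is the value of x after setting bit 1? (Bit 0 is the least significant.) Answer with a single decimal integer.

1623

x = 011001010101
bit 1 is currently 0; set it via x | (1 << 1) = x | 2
→ 011001010111 = 1623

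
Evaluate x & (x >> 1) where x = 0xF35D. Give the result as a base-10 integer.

28940

x = 1111001101011101 = 62301
x>>1 = 0111100110101110
AND  = 0111000100001100 = 28940
(x & (x >> 1) has a 1 wherever x has two consecutive 1 bits.)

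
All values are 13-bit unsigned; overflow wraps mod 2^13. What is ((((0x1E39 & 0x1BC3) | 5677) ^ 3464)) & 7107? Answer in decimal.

0x1E39 = 1111000111001
0x1BC3 = 1101111000011
→ & → 1101000000001 = 6657
5677 = 1011000101101
→ | → 1111000101101 = 7725
3464 = 0110110001000
→ ^ → 1001110100101 = 5029
7107 = 1101111000011
→ & → 1001110000001 = 4993

4993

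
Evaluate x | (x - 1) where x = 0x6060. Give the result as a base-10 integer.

24703

x = 110000001100000 = 24672
x - 1 = 110000001011111
OR    = 110000001111111 = 24703
(x | (x - 1) sets all bits below the lowest set bit.)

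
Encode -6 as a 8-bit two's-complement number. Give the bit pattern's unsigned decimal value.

6 in 8 bits: 00000110
Invert: 11111001
Add 1:  11111010 = 250
(Check: 2^8 - 6 = 256 - 6 = 250.)

250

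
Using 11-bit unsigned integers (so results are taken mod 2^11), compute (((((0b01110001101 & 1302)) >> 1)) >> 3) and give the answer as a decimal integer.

16

0b01110001101 = 01110001101
1302 = 10100010110
→ & → 00100000100 = 260
→ >> 1 → 00010000010 = 130
→ >> 3 → 00000010000 = 16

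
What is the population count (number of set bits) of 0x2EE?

7

0x2EE = 1011101110
Count the 1s: 1 + 1 + 1 + 1 + 1 + 1 + 1 = 7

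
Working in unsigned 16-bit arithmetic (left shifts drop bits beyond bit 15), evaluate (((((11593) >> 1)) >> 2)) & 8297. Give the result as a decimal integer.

41

11593 = 0010110101001001
→ >> 1 → 0001011010100100 = 5796
→ >> 2 → 0000010110101001 = 1449
8297 = 0010000001101001
→ & → 0000000000101001 = 41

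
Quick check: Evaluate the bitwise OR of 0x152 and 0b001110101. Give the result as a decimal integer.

375

0x152 = 101010010
b = 001110101
 OR → 101110111 = 375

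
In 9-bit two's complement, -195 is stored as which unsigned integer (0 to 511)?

195 in 9 bits: 011000011
Invert: 100111100
Add 1:  100111101 = 317
(Check: 2^9 - 195 = 512 - 195 = 317.)

317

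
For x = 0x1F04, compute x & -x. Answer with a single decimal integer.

x = 1111100000100 = 7940
-x (two's complement) = …0000011111100
AND   = 0000000000100 = 4
(x & -x isolates the lowest set bit of x.)

4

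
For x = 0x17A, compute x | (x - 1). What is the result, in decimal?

x = 101111010 = 378
x - 1 = 101111001
OR    = 101111011 = 379
(x | (x - 1) sets all bits below the lowest set bit.)

379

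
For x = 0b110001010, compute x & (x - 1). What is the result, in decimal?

x = 110001010 = 394
x - 1 = 110001001
AND   = 110001000 = 392
(x & (x - 1) clears the lowest set bit of x.)

392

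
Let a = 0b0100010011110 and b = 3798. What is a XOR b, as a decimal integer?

1608

a = 100010011110
3798 = 111011010110
XOR → 011001001000 = 1608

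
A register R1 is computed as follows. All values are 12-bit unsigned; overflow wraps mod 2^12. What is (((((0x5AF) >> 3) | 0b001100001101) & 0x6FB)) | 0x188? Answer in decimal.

0x5AF = 010110101111
→ >> 3 → 000010110101 = 181
0b001100001101 = 001100001101
→ | → 001110111101 = 957
0x6FB = 011011111011
→ & → 001010111001 = 697
0x188 = 000110001000
→ | → 001110111001 = 953

953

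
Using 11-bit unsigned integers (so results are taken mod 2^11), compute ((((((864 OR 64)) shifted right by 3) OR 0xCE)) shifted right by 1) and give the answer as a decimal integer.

864 = 01101100000
64 = 00001000000
→ OR → 01101100000 = 864
→ shifted right by 3 → 00001101100 = 108
0xCE = 00011001110
→ OR → 00011101110 = 238
→ shifted right by 1 → 00001110111 = 119

119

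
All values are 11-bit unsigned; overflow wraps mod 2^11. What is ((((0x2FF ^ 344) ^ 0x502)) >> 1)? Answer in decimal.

0x2FF = 01011111111
344 = 00101011000
→ ^ → 01110100111 = 935
0x502 = 10100000010
→ ^ → 11010100101 = 1701
→ >> 1 → 01101010010 = 850

850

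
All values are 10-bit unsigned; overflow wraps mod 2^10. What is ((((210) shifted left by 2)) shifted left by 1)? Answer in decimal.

210 = 0011010010
→ shifted left by 2 (mod 2^10) → 1101001000 = 840
→ shifted left by 1 (mod 2^10) → 1010010000 = 656

656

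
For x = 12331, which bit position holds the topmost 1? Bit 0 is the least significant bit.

13

12331 = 11000000101011
The topmost 1 is at position 13 (since 2^13 = 8192 ≤ 12331 < 16384).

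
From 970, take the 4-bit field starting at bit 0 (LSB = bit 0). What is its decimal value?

10

v = 1111001010
Shift right by 0: 1111001010
Mask low 4 bits: 1010 = 10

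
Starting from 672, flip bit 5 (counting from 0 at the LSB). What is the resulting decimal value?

640

x = 0001010100000
bit 5 is currently 1; toggle it via x ^ (1 << 5) = x ^ 32
→ 0001010000000 = 640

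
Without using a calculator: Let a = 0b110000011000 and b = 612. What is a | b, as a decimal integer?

3708

a = 110000011000
612 = 001001100100
 OR → 111001111100 = 3708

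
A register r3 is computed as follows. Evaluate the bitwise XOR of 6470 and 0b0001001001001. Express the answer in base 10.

6470 = 1100101000110
b = 0001001001001
XOR → 1101100001111 = 6927

6927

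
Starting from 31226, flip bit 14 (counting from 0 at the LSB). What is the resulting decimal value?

x = 111100111111010
bit 14 is currently 1; toggle it via x ^ (1 << 14) = x ^ 16384
→ 011100111111010 = 14842

14842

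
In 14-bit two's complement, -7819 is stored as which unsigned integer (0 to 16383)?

8565

7819 in 14 bits: 01111010001011
Invert: 10000101110100
Add 1:  10000101110101 = 8565
(Check: 2^14 - 7819 = 16384 - 7819 = 8565.)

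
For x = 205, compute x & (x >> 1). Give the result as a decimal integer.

x = 11001101 = 205
x>>1 = 01100110
AND  = 01000100 = 68
(x & (x >> 1) has a 1 wherever x has two consecutive 1 bits.)

68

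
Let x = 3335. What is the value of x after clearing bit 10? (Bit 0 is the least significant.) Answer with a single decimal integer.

x = 110100000111
bit 10 is currently 1; clear it via x & ~(1 << 10) = x & ~1024
→ 100100000111 = 2311

2311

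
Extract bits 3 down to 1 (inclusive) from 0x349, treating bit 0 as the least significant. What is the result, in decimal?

v = 1101001001
Shift right by 1: 110100100
Mask low 3 bits: 100 = 4

4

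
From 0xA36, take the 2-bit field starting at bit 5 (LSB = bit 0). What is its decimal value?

v = 101000110110
Shift right by 5: 1010001
Mask low 2 bits: 01 = 1

1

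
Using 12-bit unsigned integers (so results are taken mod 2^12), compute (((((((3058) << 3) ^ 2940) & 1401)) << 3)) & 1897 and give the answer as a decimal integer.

3058 = 101111110010
→ << 3 (mod 2^12) → 111110010000 = 3984
2940 = 101101111100
→ ^ → 010011101100 = 1260
1401 = 010101111001
→ & → 010001101000 = 1128
→ << 3 (mod 2^12) → 001101000000 = 832
1897 = 011101101001
→ & → 001101000000 = 832

832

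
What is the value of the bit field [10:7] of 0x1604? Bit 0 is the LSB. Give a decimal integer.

v = 01011000000100
Shift right by 7: 0101100
Mask low 4 bits: 1100 = 12

12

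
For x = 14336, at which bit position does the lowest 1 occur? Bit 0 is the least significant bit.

14336 = 11100000000000
Trailing zeros: 11, so the lowest set bit is bit 11 (value 2048).

11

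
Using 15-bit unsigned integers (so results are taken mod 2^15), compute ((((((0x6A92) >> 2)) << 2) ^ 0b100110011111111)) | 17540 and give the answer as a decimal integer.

26351

0x6A92 = 110101010010010
→ >> 2 → 001101010100100 = 6820
→ << 2 (mod 2^15) → 110101010010000 = 27280
0b100110011111111 = 100110011111111
→ ^ → 010011001101111 = 9839
17540 = 100010010000100
→ | → 110011011101111 = 26351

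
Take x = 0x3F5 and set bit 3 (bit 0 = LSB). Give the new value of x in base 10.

1021

x = 1111110101
bit 3 is currently 0; set it via x | (1 << 3) = x | 8
→ 1111111101 = 1021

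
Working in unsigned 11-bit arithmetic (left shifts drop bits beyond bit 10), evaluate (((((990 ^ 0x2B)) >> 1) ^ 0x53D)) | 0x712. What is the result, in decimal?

2007

990 = 01111011110
0x2B = 00000101011
→ ^ → 01111110101 = 1013
→ >> 1 → 00111111010 = 506
0x53D = 10100111101
→ ^ → 10011000111 = 1223
0x712 = 11100010010
→ | → 11111010111 = 2007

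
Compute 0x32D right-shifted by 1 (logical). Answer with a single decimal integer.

0x32D = 1100101101
shift right by 1 → 0110010110 = 406
(equivalently, floor(813 / 2))

406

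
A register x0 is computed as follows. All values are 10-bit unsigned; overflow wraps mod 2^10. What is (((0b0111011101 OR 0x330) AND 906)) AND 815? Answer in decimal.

776

0b0111011101 = 0111011101
0x330 = 1100110000
→ OR → 1111111101 = 1021
906 = 1110001010
→ AND → 1110001000 = 904
815 = 1100101111
→ AND → 1100001000 = 776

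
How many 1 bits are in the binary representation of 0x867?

6

0x867 = 100001100111
Count the 1s: 1 + 1 + 1 + 1 + 1 + 1 = 6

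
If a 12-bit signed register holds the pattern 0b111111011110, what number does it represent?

-34

pattern = 111111011110 (MSB is 1 ⇒ negative)
Invert: 000000100001, add 1 → 000000100010 = 34, so the value is -34.
(Equivalently: 4062 - 2^12 = 4062 - 4096 = -34.)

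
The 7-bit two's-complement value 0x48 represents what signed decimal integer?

pattern = 1001000 (MSB is 1 ⇒ negative)
Invert: 0110111, add 1 → 0111000 = 56, so the value is -56.
(Equivalently: 72 - 2^7 = 72 - 128 = -56.)

-56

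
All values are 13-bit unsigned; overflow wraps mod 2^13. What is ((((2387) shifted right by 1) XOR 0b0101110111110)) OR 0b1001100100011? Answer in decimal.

7991

2387 = 0100101010011
→ shifted right by 1 → 0010010101001 = 1193
0b0101110111110 = 0101110111110
→ XOR → 0111100010111 = 3863
0b1001100100011 = 1001100100011
→ OR → 1111100110111 = 7991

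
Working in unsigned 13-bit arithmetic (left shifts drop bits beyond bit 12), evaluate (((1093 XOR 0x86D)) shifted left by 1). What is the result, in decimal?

6224

1093 = 0010001000101
0x86D = 0100001101101
→ XOR → 0110000101000 = 3112
→ shifted left by 1 (mod 2^13) → 1100001010000 = 6224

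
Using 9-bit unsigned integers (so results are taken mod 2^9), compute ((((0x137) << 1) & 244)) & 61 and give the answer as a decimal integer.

36

0x137 = 100110111
→ << 1 (mod 2^9) → 001101110 = 110
244 = 011110100
→ & → 001100100 = 100
61 = 000111101
→ & → 000100100 = 36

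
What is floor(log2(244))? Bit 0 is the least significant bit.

7

244 = 11110100
The topmost 1 is at position 7 (since 2^7 = 128 ≤ 244 < 256).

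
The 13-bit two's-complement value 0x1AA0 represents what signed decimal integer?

-1376

pattern = 1101010100000 (MSB is 1 ⇒ negative)
Invert: 0010101011111, add 1 → 0010101100000 = 1376, so the value is -1376.
(Equivalently: 6816 - 2^13 = 6816 - 8192 = -1376.)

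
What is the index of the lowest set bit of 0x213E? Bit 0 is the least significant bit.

1

0x213E = 10000100111110
Trailing zeros: 1, so the lowest set bit is bit 1 (value 2).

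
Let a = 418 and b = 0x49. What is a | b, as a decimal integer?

418 = 110100010
0x49 = 001001001
 OR → 111101011 = 491

491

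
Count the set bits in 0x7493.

8

0x7493 = 111010010010011
Count the 1s: 1 + 1 + 1 + 1 + 1 + 1 + 1 + 1 = 8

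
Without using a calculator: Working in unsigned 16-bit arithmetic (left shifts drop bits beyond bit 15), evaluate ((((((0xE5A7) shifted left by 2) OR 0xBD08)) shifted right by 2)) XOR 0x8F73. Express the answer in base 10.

41108

0xE5A7 = 1110010110100111
→ shifted left by 2 (mod 2^16) → 1001011010011100 = 38556
0xBD08 = 1011110100001000
→ OR → 1011111110011100 = 49052
→ shifted right by 2 → 0010111111100111 = 12263
0x8F73 = 1000111101110011
→ XOR → 1010000010010100 = 41108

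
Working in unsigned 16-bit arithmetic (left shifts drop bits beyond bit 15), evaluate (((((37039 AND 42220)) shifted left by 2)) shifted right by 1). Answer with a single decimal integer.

344

37039 = 1001000010101111
42220 = 1010010011101100
→ AND → 1000000010101100 = 32940
→ shifted left by 2 (mod 2^16) → 0000001010110000 = 688
→ shifted right by 1 → 0000000101011000 = 344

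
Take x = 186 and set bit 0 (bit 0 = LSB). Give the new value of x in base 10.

187

x = 010111010
bit 0 is currently 0; set it via x | (1 << 0) = x | 1
→ 010111011 = 187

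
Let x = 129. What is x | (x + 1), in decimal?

131

x = 10000001 = 129
x + 1 = 10000010
OR    = 10000011 = 131
(x | (x + 1) sets the lowest cleared bit.)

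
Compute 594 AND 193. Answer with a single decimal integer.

64

594 = 1001010010
193 = 0011000001
AND → 0001000000 = 64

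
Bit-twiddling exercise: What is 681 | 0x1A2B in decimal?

6827

681 = 0001010101001
0x1A2B = 1101000101011
 OR → 1101010101011 = 6827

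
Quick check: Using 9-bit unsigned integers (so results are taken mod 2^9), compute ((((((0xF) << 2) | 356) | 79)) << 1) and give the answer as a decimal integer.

254

0xF = 000001111
→ << 2 (mod 2^9) → 000111100 = 60
356 = 101100100
→ | → 101111100 = 380
79 = 001001111
→ | → 101111111 = 383
→ << 1 (mod 2^9) → 011111110 = 254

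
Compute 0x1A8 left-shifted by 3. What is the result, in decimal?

0x1A8 = 000110101000
shift left by 3 → 110101000000 = 3392
(equivalently, 424 × 2^3 = 424 × 8)

3392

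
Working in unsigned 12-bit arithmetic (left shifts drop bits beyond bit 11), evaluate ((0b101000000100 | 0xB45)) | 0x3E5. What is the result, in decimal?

3045

0b101000000100 = 101000000100
0xB45 = 101101000101
→ | → 101101000101 = 2885
0x3E5 = 001111100101
→ | → 101111100101 = 3045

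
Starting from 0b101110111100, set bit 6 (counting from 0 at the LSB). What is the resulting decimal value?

x = 101110111100
bit 6 is currently 0; set it via x | (1 << 6) = x | 64
→ 101111111100 = 3068

3068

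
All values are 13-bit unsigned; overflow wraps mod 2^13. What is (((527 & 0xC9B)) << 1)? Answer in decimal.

22

527 = 0001000001111
0xC9B = 0110010011011
→ & → 0000000001011 = 11
→ << 1 (mod 2^13) → 0000000010110 = 22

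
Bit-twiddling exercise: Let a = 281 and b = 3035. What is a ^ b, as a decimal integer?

281 = 000100011001
3035 = 101111011011
XOR → 101011000010 = 2754

2754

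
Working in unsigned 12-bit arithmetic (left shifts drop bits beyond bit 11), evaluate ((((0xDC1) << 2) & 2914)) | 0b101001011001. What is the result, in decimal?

0xDC1 = 110111000001
→ << 2 (mod 2^12) → 011100000100 = 1796
2914 = 101101100010
→ & → 001100000000 = 768
0b101001011001 = 101001011001
→ | → 101101011001 = 2905

2905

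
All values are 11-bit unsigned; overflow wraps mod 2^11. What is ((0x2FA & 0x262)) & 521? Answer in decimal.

512

0x2FA = 01011111010
0x262 = 01001100010
→ & → 01001100010 = 610
521 = 01000001001
→ & → 01000000000 = 512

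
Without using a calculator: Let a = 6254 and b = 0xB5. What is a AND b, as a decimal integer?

36

6254 = 1100001101110
0xB5 = 0000010110101
AND → 0000000100100 = 36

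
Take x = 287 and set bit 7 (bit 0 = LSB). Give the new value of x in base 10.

415

x = 100011111
bit 7 is currently 0; set it via x | (1 << 7) = x | 128
→ 110011111 = 415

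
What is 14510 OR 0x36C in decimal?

14510 = 11100010101110
0x36C = 00001101101100
 OR → 11101111101110 = 15342

15342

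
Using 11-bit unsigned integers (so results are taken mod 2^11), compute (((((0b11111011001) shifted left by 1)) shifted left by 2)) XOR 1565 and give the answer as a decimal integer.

213

0b11111011001 = 11111011001
→ shifted left by 1 (mod 2^11) → 11110110010 = 1970
→ shifted left by 2 (mod 2^11) → 11011001000 = 1736
1565 = 11000011101
→ XOR → 00011010101 = 213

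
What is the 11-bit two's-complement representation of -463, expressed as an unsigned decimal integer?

1585

463 in 11 bits: 00111001111
Invert: 11000110000
Add 1:  11000110001 = 1585
(Check: 2^11 - 463 = 2048 - 463 = 1585.)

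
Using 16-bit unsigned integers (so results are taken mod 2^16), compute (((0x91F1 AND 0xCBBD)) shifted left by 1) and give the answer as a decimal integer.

866

0x91F1 = 1001000111110001
0xCBBD = 1100101110111101
→ AND → 1000000110110001 = 33201
→ shifted left by 1 (mod 2^16) → 0000001101100010 = 866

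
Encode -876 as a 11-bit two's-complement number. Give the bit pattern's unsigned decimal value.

876 in 11 bits: 01101101100
Invert: 10010010011
Add 1:  10010010100 = 1172
(Check: 2^11 - 876 = 2048 - 876 = 1172.)

1172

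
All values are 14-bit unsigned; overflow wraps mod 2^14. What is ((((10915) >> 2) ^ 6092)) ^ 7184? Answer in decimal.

10915 = 10101010100011
→ >> 2 → 00101010101000 = 2728
6092 = 01011111001100
→ ^ → 01110101100100 = 7524
7184 = 01110000010000
→ ^ → 00000101110100 = 372

372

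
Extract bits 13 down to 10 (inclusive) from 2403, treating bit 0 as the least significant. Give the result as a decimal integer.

2

v = 00100101100011
Shift right by 10: 0010
Mask low 4 bits: 0010 = 2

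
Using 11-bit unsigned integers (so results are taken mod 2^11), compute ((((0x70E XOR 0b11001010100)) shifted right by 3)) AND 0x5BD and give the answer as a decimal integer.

0x70E = 11100001110
0b11001010100 = 11001010100
→ XOR → 00101011010 = 346
→ shifted right by 3 → 00000101011 = 43
0x5BD = 10110111101
→ AND → 00000101001 = 41

41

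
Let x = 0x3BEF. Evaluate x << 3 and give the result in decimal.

0x3BEF = 00011101111101111
shift left by 3 → 11101111101111000 = 122744
(equivalently, 15343 × 2^3 = 15343 × 8)

122744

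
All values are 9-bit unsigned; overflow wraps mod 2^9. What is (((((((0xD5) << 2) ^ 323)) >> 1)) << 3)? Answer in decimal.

0xD5 = 011010101
→ << 2 (mod 2^9) → 101010100 = 340
323 = 101000011
→ ^ → 000010111 = 23
→ >> 1 → 000001011 = 11
→ << 3 (mod 2^9) → 001011000 = 88

88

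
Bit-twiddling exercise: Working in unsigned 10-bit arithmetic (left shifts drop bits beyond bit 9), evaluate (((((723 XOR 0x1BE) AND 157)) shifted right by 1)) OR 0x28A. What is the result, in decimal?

723 = 1011010011
0x1BE = 0110111110
→ XOR → 1101101101 = 877
157 = 0010011101
→ AND → 0000001101 = 13
→ shifted right by 1 → 0000000110 = 6
0x28A = 1010001010
→ OR → 1010001110 = 654

654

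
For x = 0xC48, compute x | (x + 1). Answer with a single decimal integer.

3145

x = 110001001000 = 3144
x + 1 = 110001001001
OR    = 110001001001 = 3145
(x | (x + 1) sets the lowest cleared bit.)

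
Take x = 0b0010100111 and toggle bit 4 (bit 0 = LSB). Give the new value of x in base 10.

x = 0010100111
bit 4 is currently 0; toggle it via x ^ (1 << 4) = x ^ 16
→ 0010110111 = 183

183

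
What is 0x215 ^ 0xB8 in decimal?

0x215 = 1000010101
0xB8 = 0010111000
XOR → 1010101101 = 685

685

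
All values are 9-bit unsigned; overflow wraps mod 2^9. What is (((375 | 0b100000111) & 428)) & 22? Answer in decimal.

4

375 = 101110111
0b100000111 = 100000111
→ | → 101110111 = 375
428 = 110101100
→ & → 100100100 = 292
22 = 000010110
→ & → 000000100 = 4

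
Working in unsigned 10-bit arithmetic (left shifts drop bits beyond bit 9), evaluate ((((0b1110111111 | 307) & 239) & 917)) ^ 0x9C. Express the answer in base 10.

25

0b1110111111 = 1110111111
307 = 0100110011
→ | → 1110111111 = 959
239 = 0011101111
→ & → 0010101111 = 175
917 = 1110010101
→ & → 0010000101 = 133
0x9C = 0010011100
→ ^ → 0000011001 = 25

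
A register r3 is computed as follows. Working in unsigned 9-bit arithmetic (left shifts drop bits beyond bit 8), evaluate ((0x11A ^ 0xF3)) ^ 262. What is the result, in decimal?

0x11A = 100011010
0xF3 = 011110011
→ ^ → 111101001 = 489
262 = 100000110
→ ^ → 011101111 = 239

239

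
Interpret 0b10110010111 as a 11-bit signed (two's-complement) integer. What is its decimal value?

pattern = 10110010111 (MSB is 1 ⇒ negative)
Invert: 01001101000, add 1 → 01001101001 = 617, so the value is -617.
(Equivalently: 1431 - 2^11 = 1431 - 2048 = -617.)

-617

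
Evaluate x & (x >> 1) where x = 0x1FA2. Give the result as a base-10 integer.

3968

x = 1111110100010 = 8098
x>>1 = 0111111010001
AND  = 0111110000000 = 3968
(x & (x >> 1) has a 1 wherever x has two consecutive 1 bits.)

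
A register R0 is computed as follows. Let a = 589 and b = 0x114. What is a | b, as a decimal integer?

861

589 = 1001001101
0x114 = 0100010100
 OR → 1101011101 = 861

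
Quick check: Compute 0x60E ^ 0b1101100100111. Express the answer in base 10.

0x60E = 0011000001110
b = 1101100100111
XOR → 1110100101001 = 7465

7465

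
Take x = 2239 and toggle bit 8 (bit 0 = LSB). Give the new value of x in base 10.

x = 100010111111
bit 8 is currently 0; toggle it via x ^ (1 << 8) = x ^ 256
→ 100110111111 = 2495

2495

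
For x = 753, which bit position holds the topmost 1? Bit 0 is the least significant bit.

9

753 = 1011110001
The topmost 1 is at position 9 (since 2^9 = 512 ≤ 753 < 1024).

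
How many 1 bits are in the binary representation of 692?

692 = 1010110100
Count the 1s: 1 + 1 + 1 + 1 + 1 = 5

5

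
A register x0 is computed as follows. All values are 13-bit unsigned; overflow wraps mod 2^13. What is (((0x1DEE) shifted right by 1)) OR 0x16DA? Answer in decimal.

7935

0x1DEE = 1110111101110
→ shifted right by 1 → 0111011110111 = 3831
0x16DA = 1011011011010
→ OR → 1111011111111 = 7935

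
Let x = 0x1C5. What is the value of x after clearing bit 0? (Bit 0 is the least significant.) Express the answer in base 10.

x = 00111000101
bit 0 is currently 1; clear it via x & ~(1 << 0) = x & ~1
→ 00111000100 = 452

452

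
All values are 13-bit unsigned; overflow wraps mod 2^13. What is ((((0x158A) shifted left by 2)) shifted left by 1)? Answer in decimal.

3152

0x158A = 1010110001010
→ shifted left by 2 (mod 2^13) → 1011000101000 = 5672
→ shifted left by 1 (mod 2^13) → 0110001010000 = 3152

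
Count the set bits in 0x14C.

0x14C = 101001100
Count the 1s: 1 + 1 + 1 + 1 = 4

4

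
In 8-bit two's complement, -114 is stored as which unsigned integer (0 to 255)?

142

114 in 8 bits: 01110010
Invert: 10001101
Add 1:  10001110 = 142
(Check: 2^8 - 114 = 256 - 114 = 142.)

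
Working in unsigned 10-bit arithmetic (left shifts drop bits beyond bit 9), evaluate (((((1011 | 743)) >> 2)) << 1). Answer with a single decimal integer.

1011 = 1111110011
743 = 1011100111
→ | → 1111110111 = 1015
→ >> 2 → 0011111101 = 253
→ << 1 (mod 2^10) → 0111111010 = 506

506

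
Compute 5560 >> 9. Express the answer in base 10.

10

5560 = 1010110111000
shift right by 9 → 0000000001010 = 10
(equivalently, floor(5560 / 512))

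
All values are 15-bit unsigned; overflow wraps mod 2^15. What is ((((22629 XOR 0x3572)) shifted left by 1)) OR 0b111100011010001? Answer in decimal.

31487

22629 = 101100001100101
0x3572 = 011010101110010
→ XOR → 110110100010111 = 27927
→ shifted left by 1 (mod 2^15) → 101101000101110 = 23086
0b111100011010001 = 111100011010001
→ OR → 111101011111111 = 31487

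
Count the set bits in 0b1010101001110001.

8

n = 1010101001110001
Count the 1s: 1 + 1 + 1 + 1 + 1 + 1 + 1 + 1 = 8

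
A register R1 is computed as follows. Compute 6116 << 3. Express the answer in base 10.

48928

6116 = 0001011111100100
shift left by 3 → 1011111100100000 = 48928
(equivalently, 6116 × 2^3 = 6116 × 8)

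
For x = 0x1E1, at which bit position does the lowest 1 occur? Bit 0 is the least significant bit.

0x1E1 = 111100001
Trailing zeros: 0, so the lowest set bit is bit 0 (value 1).

0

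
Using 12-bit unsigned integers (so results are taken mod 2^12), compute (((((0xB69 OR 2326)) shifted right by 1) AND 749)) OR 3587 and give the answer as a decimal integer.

3759

0xB69 = 101101101001
2326 = 100100010110
→ OR → 101101111111 = 2943
→ shifted right by 1 → 010110111111 = 1471
749 = 001011101101
→ AND → 000010101101 = 173
3587 = 111000000011
→ OR → 111010101111 = 3759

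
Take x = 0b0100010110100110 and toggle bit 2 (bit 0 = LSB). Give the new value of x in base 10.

17826

x = 0100010110100110
bit 2 is currently 1; toggle it via x ^ (1 << 2) = x ^ 4
→ 0100010110100010 = 17826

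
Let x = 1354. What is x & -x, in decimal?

x = 10101001010 = 1354
-x (two's complement) = …01010110110
AND   = 00000000010 = 2
(x & -x isolates the lowest set bit of x.)

2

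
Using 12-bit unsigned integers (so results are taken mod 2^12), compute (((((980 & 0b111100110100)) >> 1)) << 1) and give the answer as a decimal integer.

788

980 = 001111010100
0b111100110100 = 111100110100
→ & → 001100010100 = 788
→ >> 1 → 000110001010 = 394
→ << 1 (mod 2^12) → 001100010100 = 788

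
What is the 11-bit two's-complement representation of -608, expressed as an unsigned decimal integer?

1440

608 in 11 bits: 01001100000
Invert: 10110011111
Add 1:  10110100000 = 1440
(Check: 2^11 - 608 = 2048 - 608 = 1440.)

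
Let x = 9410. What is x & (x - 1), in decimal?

9408

x = 10010011000010 = 9410
x - 1 = 10010011000001
AND   = 10010011000000 = 9408
(x & (x - 1) clears the lowest set bit of x.)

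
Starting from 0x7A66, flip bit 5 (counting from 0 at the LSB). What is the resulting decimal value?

31302

x = 111101001100110
bit 5 is currently 1; toggle it via x ^ (1 << 5) = x ^ 32
→ 111101001000110 = 31302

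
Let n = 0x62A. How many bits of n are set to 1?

0x62A = 11000101010
Count the 1s: 1 + 1 + 1 + 1 + 1 = 5

5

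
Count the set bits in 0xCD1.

6

0xCD1 = 110011010001
Count the 1s: 1 + 1 + 1 + 1 + 1 + 1 = 6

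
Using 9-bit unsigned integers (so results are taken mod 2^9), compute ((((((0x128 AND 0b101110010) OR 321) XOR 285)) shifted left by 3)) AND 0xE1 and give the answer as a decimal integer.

224

0x128 = 100101000
0b101110010 = 101110010
→ AND → 100100000 = 288
321 = 101000001
→ OR → 101100001 = 353
285 = 100011101
→ XOR → 001111100 = 124
→ shifted left by 3 (mod 2^9) → 111100000 = 480
0xE1 = 011100001
→ AND → 011100000 = 224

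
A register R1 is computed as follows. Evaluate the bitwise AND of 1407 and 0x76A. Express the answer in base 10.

1386

1407 = 10101111111
0x76A = 11101101010
AND → 10101101010 = 1386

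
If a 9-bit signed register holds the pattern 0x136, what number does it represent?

pattern = 100110110 (MSB is 1 ⇒ negative)
Invert: 011001001, add 1 → 011001010 = 202, so the value is -202.
(Equivalently: 310 - 2^9 = 310 - 512 = -202.)

-202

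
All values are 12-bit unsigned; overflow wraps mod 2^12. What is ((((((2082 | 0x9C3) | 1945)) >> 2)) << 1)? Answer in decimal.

2044

2082 = 100000100010
0x9C3 = 100111000011
→ | → 100111100011 = 2531
1945 = 011110011001
→ | → 111111111011 = 4091
→ >> 2 → 001111111110 = 1022
→ << 1 (mod 2^12) → 011111111100 = 2044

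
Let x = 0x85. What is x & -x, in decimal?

1

x = 10000101 = 133
-x (two's complement) = …01111011
AND   = 00000001 = 1
(x & -x isolates the lowest set bit of x.)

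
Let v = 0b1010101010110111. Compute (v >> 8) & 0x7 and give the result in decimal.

2

v = 1010101010110111
Shift right by 8: 10101010
Mask low 3 bits: 010 = 2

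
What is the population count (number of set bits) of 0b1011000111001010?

n = 1011000111001010
Count the 1s: 1 + 1 + 1 + 1 + 1 + 1 + 1 + 1 = 8

8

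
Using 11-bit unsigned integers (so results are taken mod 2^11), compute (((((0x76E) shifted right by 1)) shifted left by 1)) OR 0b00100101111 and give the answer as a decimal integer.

1903

0x76E = 11101101110
→ shifted right by 1 → 01110110111 = 951
→ shifted left by 1 (mod 2^11) → 11101101110 = 1902
0b00100101111 = 00100101111
→ OR → 11101101111 = 1903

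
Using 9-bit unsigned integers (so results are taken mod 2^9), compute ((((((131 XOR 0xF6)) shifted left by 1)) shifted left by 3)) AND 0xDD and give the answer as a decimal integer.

80

131 = 010000011
0xF6 = 011110110
→ XOR → 001110101 = 117
→ shifted left by 1 (mod 2^9) → 011101010 = 234
→ shifted left by 3 (mod 2^9) → 101010000 = 336
0xDD = 011011101
→ AND → 001010000 = 80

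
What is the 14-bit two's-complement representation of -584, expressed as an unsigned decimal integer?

15800

584 in 14 bits: 00001001001000
Invert: 11110110110111
Add 1:  11110110111000 = 15800
(Check: 2^14 - 584 = 16384 - 584 = 15800.)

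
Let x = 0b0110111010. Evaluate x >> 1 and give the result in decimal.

x = 110111010
shift right by 1 → 011011101 = 221
(equivalently, floor(442 / 2))

221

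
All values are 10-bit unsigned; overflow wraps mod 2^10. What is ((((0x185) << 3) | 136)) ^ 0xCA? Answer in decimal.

98

0x185 = 0110000101
→ << 3 (mod 2^10) → 0000101000 = 40
136 = 0010001000
→ | → 0010101000 = 168
0xCA = 0011001010
→ ^ → 0001100010 = 98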